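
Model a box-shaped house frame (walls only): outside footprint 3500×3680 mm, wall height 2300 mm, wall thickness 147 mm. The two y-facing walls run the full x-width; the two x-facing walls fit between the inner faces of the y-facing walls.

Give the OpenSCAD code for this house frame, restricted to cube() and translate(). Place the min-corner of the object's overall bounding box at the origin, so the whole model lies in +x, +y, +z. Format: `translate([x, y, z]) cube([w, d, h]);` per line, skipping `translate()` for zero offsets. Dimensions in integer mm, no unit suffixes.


cube([3500, 147, 2300]);
translate([0, 3533, 0]) cube([3500, 147, 2300]);
translate([0, 147, 0]) cube([147, 3386, 2300]);
translate([3353, 147, 0]) cube([147, 3386, 2300]);


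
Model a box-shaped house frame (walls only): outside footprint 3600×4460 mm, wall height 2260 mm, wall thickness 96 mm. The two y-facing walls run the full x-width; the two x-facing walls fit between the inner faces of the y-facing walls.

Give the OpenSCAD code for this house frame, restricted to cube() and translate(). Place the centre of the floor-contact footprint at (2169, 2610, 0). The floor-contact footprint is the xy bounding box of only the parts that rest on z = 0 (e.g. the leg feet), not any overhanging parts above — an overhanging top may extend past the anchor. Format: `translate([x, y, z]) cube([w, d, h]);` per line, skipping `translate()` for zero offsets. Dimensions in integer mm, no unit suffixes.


translate([369, 380, 0]) cube([3600, 96, 2260]);
translate([369, 4744, 0]) cube([3600, 96, 2260]);
translate([369, 476, 0]) cube([96, 4268, 2260]);
translate([3873, 476, 0]) cube([96, 4268, 2260]);


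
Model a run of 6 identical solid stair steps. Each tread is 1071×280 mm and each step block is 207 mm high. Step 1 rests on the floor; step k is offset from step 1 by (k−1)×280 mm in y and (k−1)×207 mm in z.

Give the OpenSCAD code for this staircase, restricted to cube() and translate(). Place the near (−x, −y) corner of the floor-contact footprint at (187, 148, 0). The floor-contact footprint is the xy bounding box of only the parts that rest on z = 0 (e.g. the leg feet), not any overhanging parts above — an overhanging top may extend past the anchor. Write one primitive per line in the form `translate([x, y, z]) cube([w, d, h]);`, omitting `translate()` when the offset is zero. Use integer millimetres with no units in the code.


translate([187, 148, 0]) cube([1071, 280, 207]);
translate([187, 428, 207]) cube([1071, 280, 207]);
translate([187, 708, 414]) cube([1071, 280, 207]);
translate([187, 988, 621]) cube([1071, 280, 207]);
translate([187, 1268, 828]) cube([1071, 280, 207]);
translate([187, 1548, 1035]) cube([1071, 280, 207]);


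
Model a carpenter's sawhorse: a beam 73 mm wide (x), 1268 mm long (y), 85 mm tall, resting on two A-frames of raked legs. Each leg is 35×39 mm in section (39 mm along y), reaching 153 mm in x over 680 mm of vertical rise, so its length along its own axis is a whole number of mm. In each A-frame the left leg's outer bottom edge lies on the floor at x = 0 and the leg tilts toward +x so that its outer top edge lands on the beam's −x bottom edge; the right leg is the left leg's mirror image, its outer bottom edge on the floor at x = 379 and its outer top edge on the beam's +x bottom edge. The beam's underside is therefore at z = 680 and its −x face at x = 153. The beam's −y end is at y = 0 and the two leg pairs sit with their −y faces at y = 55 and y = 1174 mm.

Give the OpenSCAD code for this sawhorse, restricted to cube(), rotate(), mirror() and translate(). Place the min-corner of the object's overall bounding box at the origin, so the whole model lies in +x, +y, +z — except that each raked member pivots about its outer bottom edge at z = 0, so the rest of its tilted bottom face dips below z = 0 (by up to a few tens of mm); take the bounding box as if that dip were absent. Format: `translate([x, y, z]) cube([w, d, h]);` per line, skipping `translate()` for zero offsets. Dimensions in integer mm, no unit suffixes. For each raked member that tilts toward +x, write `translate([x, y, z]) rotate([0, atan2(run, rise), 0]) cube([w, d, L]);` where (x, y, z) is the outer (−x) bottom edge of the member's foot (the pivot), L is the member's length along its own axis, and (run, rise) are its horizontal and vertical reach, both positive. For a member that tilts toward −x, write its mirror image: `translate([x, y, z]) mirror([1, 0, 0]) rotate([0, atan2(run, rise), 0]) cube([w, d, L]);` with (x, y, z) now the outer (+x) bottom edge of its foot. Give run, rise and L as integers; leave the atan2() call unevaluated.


translate([153, 0, 680]) cube([73, 1268, 85]);
translate([0, 55, 0]) rotate([0, atan2(153, 680), 0]) cube([35, 39, 697]);
translate([379, 55, 0]) mirror([1, 0, 0]) rotate([0, atan2(153, 680), 0]) cube([35, 39, 697]);
translate([0, 1174, 0]) rotate([0, atan2(153, 680), 0]) cube([35, 39, 697]);
translate([379, 1174, 0]) mirror([1, 0, 0]) rotate([0, atan2(153, 680), 0]) cube([35, 39, 697]);


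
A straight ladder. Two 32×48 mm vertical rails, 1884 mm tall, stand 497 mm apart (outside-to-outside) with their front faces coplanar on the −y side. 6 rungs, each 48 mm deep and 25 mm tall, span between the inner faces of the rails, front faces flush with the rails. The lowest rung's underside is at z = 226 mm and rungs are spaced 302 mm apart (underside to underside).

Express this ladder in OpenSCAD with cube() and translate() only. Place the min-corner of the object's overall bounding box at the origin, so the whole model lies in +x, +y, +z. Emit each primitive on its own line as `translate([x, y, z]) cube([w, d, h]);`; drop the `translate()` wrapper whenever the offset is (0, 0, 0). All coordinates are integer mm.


cube([32, 48, 1884]);
translate([465, 0, 0]) cube([32, 48, 1884]);
translate([32, 0, 226]) cube([433, 48, 25]);
translate([32, 0, 528]) cube([433, 48, 25]);
translate([32, 0, 830]) cube([433, 48, 25]);
translate([32, 0, 1132]) cube([433, 48, 25]);
translate([32, 0, 1434]) cube([433, 48, 25]);
translate([32, 0, 1736]) cube([433, 48, 25]);


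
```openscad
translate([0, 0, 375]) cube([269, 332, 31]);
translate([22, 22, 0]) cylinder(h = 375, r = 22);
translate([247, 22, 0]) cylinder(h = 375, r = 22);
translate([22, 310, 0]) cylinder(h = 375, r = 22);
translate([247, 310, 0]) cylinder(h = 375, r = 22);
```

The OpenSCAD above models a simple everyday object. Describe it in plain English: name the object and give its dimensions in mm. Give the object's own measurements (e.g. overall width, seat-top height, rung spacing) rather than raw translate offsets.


A simple wooden stool: a rectangular seat 269 mm (x) by 332 mm (y), 31 mm thick, top face at z = 406 mm, on four round legs, each 44 mm in diameter. The legs rest on z = 0, each leg's axis is inset half a diameter from the nearest pair of seat edges (so the leg's bounding box is flush with the corner).


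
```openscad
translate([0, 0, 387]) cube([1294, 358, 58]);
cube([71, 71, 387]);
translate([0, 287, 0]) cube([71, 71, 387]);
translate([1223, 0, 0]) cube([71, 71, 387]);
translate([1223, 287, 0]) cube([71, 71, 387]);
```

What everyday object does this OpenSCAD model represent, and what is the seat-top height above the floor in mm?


A bench. The seat-top height is 445 mm.

A long slab on four corner posts — a bench. The slab sits at z = 387 with thickness 58, so the top is 387 + 58 = 445 mm.


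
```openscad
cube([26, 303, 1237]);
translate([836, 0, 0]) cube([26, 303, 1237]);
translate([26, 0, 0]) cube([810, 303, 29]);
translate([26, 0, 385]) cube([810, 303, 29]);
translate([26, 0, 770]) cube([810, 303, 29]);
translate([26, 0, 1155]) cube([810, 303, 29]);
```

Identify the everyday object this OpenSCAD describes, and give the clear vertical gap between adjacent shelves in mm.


A bookshelf. The clear shelf gap is 356 mm.

Two tall side panels with 4 horizontal boards between them — a bookshelf. The first two shelf undersides are at z = 0 and z = 385; with shelf thickness 29, the clear gap is 385 − 0 − 29 = 356 mm.


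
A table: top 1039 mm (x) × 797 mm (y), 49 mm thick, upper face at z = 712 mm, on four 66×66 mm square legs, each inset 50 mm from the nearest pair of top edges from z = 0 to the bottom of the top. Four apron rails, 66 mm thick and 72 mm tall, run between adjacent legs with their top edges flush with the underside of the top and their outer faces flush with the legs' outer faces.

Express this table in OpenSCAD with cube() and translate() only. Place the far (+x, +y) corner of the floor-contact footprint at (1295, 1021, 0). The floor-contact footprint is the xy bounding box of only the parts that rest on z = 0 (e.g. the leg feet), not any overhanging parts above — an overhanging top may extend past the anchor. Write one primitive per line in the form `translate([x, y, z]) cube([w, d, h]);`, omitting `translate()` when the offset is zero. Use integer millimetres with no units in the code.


// leg_h = 712 - 49 = 663
// apron z = 663 - 72 = 591
translate([306, 274, 663]) cube([1039, 797, 49]);
translate([356, 324, 0]) cube([66, 66, 663]);
translate([1229, 324, 0]) cube([66, 66, 663]);
translate([356, 955, 0]) cube([66, 66, 663]);
translate([1229, 955, 0]) cube([66, 66, 663]);
translate([422, 324, 591]) cube([807, 66, 72]);
translate([422, 955, 591]) cube([807, 66, 72]);
translate([356, 390, 591]) cube([66, 565, 72]);
translate([1229, 390, 591]) cube([66, 565, 72]);


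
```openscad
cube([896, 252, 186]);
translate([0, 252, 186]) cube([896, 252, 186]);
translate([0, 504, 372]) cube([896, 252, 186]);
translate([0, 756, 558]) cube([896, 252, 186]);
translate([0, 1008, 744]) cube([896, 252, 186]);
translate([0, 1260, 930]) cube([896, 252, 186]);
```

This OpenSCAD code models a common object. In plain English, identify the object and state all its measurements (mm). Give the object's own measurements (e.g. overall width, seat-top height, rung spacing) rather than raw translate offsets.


A straight staircase of 6 solid steps. Each step is 896 mm wide (x), 252 mm deep (y, the going) and 186 mm tall (the rise). The first step rests on the floor; each subsequent step sits one going further in +y and one rise higher in +z, directly behind and above the previous step with no overlap.


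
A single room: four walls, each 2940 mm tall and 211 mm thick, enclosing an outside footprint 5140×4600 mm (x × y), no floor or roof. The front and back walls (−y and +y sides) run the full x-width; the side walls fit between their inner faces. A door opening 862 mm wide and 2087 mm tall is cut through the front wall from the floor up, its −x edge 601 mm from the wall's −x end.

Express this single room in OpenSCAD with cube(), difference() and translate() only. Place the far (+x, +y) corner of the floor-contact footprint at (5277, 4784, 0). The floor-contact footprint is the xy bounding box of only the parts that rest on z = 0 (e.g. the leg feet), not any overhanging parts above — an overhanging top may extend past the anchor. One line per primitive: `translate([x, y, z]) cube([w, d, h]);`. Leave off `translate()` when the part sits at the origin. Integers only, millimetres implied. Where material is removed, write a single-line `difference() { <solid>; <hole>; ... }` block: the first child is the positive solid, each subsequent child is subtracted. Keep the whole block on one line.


difference() { translate([137, 184, 0]) cube([5140, 211, 2940]); translate([738, 184, 0]) cube([862, 211, 2087]); }
translate([137, 4573, 0]) cube([5140, 211, 2940]);
translate([137, 395, 0]) cube([211, 4178, 2940]);
translate([5066, 395, 0]) cube([211, 4178, 2940]);


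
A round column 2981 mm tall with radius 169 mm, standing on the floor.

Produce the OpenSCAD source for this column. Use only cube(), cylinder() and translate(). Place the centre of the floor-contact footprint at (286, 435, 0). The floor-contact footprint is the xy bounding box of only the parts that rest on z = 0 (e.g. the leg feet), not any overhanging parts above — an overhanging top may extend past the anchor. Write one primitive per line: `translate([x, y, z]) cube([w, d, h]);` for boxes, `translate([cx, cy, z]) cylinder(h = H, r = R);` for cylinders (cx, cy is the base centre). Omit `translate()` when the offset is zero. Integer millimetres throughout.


translate([286, 435, 0]) cylinder(h = 2981, r = 169);


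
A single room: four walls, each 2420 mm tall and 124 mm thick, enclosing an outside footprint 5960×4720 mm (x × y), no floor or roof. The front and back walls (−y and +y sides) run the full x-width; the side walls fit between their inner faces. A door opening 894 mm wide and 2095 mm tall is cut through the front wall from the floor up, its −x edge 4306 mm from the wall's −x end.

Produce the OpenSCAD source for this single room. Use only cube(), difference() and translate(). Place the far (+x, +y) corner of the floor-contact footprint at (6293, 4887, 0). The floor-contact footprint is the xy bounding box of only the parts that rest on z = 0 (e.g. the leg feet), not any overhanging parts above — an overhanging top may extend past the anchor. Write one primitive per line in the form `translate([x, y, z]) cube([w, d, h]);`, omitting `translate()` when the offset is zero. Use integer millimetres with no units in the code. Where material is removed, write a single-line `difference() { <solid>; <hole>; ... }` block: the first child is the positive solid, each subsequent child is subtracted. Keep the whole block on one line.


difference() { translate([333, 167, 0]) cube([5960, 124, 2420]); translate([4639, 167, 0]) cube([894, 124, 2095]); }
translate([333, 4763, 0]) cube([5960, 124, 2420]);
translate([333, 291, 0]) cube([124, 4472, 2420]);
translate([6169, 291, 0]) cube([124, 4472, 2420]);


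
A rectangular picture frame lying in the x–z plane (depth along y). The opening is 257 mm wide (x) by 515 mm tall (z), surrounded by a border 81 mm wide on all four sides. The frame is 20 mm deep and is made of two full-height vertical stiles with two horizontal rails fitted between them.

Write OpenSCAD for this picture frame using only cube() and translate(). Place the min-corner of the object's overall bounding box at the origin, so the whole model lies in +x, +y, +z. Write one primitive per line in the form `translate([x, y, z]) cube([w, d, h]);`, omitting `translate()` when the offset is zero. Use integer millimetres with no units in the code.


cube([81, 20, 677]);
translate([338, 0, 0]) cube([81, 20, 677]);
translate([81, 0, 0]) cube([257, 20, 81]);
translate([81, 0, 596]) cube([257, 20, 81]);


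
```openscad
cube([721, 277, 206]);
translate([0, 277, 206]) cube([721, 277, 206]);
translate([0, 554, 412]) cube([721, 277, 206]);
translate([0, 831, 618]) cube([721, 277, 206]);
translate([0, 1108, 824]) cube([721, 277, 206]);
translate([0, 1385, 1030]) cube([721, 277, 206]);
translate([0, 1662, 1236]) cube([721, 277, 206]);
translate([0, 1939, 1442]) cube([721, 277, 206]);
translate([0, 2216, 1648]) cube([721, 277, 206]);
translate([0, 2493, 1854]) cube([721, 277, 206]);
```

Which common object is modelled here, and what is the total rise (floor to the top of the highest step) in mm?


A staircase. The total rise is 2060 mm.

10 identical blocks, each offset up and back from the previous — a staircase. Each step is 206 mm tall and there are 10 of them, so the total rise is 10 × 206 = 2060 mm.


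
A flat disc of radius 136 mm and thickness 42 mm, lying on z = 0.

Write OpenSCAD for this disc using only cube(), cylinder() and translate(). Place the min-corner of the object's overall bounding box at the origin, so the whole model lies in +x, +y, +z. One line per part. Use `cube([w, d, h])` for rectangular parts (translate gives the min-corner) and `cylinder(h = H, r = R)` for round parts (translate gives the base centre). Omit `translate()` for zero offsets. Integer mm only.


translate([136, 136, 0]) cylinder(h = 42, r = 136);


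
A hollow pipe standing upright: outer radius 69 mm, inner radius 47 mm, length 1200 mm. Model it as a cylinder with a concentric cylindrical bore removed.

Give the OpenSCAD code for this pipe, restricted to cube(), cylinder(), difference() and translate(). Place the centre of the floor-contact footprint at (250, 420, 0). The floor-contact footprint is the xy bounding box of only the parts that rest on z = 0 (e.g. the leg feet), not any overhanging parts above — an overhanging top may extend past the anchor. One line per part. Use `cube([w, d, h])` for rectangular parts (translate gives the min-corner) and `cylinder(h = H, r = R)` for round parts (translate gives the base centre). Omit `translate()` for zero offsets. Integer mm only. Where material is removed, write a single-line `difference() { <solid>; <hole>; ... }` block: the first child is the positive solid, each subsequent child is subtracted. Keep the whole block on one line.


difference() { translate([250, 420, 0]) cylinder(h = 1200, r = 69); translate([250, 420, 0]) cylinder(h = 1200, r = 47); }


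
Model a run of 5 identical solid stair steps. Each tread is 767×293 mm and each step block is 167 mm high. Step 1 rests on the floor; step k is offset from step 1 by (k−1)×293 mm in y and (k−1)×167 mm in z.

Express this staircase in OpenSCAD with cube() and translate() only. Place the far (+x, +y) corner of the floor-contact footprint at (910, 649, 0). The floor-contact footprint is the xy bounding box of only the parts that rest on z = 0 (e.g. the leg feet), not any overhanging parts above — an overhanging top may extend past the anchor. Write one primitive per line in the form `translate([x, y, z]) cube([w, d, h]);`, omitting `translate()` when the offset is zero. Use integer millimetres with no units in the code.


translate([143, 356, 0]) cube([767, 293, 167]);
translate([143, 649, 167]) cube([767, 293, 167]);
translate([143, 942, 334]) cube([767, 293, 167]);
translate([143, 1235, 501]) cube([767, 293, 167]);
translate([143, 1528, 668]) cube([767, 293, 167]);


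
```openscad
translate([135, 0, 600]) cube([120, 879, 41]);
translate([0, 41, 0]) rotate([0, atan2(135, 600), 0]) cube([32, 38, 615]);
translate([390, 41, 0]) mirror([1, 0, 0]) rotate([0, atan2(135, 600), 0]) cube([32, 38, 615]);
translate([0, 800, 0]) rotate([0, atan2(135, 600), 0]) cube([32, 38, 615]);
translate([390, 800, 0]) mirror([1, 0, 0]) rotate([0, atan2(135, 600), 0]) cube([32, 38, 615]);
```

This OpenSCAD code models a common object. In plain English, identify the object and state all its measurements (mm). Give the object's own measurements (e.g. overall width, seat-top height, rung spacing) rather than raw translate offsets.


A sawhorse. A 120×879×41 mm beam (x, y, z) sits on two A-frame leg pairs. Each pair is two raked legs of 32×38 mm section (38 mm along y) splaying symmetrically in x. Each leg rises 600 mm vertically over 135 mm of horizontal reach and is 615 mm long along its own axis. Every leg's outer bottom edge rests on the floor and its outer top edge meets a bottom edge of the beam — the left legs (tilting toward +x) meet the beam's −x bottom edge, the right legs (their mirror images, tilting toward −x) meet its +x bottom edge — so the leg tops tuck under the beam, the beam's underside is 600 mm above the floor, and the feet are 390 mm apart outside-to-outside with the beam centred between them. The two leg pairs are set in 41 mm from either end of the beam.


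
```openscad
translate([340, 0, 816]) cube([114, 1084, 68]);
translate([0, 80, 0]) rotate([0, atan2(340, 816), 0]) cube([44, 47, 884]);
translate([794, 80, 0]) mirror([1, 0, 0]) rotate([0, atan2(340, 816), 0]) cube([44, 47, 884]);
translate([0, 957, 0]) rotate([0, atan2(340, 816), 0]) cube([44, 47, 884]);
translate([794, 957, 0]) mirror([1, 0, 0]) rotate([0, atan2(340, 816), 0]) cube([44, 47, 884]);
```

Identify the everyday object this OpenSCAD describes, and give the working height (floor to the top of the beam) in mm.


A sawhorse. The overall height is 884 mm.

A beam across two mirrored pairs of raked legs — a sawhorse. The beam's underside is at z = 816 (matching the legs' vertical rise in atan2(340, 816)) and the beam is 68 mm tall, so its top is at 816 + 68 = 884 mm. The raked legs top out at the beam's underside, so that is the highest point.


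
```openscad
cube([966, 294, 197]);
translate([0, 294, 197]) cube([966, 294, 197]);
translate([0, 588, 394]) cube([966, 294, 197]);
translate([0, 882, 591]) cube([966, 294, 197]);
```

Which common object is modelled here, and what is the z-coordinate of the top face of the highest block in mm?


A staircase. The total rise is 788 mm.

4 identical blocks, each offset up and back from the previous — a staircase. Each step is 197 mm tall and there are 4 of them, so the total rise is 4 × 197 = 788 mm.


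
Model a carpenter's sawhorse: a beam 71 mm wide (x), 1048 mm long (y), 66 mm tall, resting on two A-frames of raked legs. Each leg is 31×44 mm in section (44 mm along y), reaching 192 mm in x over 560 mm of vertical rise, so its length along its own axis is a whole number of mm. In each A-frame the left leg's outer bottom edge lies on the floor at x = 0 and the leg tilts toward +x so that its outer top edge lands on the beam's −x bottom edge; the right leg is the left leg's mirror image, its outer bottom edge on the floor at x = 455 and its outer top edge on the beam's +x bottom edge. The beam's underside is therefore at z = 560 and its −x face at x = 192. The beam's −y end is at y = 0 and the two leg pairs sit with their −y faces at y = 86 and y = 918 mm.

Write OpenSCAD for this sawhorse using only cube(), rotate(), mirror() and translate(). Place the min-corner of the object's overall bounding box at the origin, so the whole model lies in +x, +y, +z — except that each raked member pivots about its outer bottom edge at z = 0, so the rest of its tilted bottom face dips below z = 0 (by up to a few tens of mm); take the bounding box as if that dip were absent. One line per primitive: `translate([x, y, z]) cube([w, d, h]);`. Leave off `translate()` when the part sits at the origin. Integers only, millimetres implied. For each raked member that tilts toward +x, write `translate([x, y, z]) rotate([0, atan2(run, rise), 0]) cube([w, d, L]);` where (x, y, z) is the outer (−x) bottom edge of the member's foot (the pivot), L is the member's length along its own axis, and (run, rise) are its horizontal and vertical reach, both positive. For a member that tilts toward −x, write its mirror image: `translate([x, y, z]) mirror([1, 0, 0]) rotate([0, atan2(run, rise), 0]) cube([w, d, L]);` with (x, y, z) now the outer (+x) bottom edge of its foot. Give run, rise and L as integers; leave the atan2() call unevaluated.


// leg length = √(192² + 560²) = 592
// right-leg outer foot x = 2·192 + 71 = 455
// beam min-corner = (192, 0, 560)
translate([192, 0, 560]) cube([71, 1048, 66]);
translate([0, 86, 0]) rotate([0, atan2(192, 560), 0]) cube([31, 44, 592]);
translate([455, 86, 0]) mirror([1, 0, 0]) rotate([0, atan2(192, 560), 0]) cube([31, 44, 592]);
translate([0, 918, 0]) rotate([0, atan2(192, 560), 0]) cube([31, 44, 592]);
translate([455, 918, 0]) mirror([1, 0, 0]) rotate([0, atan2(192, 560), 0]) cube([31, 44, 592]);


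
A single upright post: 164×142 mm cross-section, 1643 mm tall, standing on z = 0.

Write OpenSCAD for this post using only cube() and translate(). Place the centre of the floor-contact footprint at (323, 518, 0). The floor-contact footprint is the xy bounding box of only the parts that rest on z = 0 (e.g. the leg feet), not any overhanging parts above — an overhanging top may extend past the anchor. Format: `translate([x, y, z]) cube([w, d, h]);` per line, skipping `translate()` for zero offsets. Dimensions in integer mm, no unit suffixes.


translate([241, 447, 0]) cube([164, 142, 1643]);


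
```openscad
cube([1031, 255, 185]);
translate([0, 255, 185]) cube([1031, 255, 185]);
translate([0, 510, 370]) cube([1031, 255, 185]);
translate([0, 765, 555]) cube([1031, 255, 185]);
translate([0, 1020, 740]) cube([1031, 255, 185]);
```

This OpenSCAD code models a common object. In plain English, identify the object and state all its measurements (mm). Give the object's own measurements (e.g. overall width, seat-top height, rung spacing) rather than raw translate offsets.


A straight staircase of 5 solid steps. Each step is 1031 mm wide (x), 255 mm deep (y, the going) and 185 mm tall (the rise). The first step rests on the floor; each subsequent step sits one going further in +y and one rise higher in +z, directly behind and above the previous step with no overlap.


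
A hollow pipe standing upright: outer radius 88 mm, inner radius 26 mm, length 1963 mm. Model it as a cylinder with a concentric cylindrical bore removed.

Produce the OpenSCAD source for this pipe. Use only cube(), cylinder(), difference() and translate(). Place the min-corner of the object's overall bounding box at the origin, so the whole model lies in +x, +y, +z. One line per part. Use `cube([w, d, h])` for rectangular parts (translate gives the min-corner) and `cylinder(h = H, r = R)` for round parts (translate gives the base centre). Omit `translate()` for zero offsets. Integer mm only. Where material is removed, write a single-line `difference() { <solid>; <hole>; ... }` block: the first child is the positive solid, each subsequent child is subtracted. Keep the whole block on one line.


difference() { translate([88, 88, 0]) cylinder(h = 1963, r = 88); translate([88, 88, 0]) cylinder(h = 1963, r = 26); }


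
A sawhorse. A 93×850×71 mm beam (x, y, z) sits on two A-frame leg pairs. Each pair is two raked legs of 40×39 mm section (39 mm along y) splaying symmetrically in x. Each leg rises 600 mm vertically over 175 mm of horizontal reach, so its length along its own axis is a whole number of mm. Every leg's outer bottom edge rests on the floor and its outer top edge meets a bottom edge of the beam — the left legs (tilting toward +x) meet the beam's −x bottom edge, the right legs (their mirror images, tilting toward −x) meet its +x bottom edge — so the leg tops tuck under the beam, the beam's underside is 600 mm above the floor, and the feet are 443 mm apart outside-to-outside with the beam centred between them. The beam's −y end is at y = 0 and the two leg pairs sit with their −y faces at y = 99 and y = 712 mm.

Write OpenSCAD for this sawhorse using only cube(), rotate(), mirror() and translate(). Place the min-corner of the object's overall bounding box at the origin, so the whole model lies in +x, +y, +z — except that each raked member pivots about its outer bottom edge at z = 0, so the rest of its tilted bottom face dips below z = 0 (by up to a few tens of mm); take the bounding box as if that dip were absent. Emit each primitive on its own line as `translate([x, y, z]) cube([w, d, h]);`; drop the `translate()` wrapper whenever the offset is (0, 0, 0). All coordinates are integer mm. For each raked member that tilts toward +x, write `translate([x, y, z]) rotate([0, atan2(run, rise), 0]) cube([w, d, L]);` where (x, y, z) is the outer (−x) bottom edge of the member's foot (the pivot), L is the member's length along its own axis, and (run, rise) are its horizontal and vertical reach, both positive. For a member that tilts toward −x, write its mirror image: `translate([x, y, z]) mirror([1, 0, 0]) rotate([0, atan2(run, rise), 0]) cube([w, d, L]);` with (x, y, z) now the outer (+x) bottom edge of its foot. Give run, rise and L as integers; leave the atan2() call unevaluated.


translate([175, 0, 600]) cube([93, 850, 71]);
translate([0, 99, 0]) rotate([0, atan2(175, 600), 0]) cube([40, 39, 625]);
translate([443, 99, 0]) mirror([1, 0, 0]) rotate([0, atan2(175, 600), 0]) cube([40, 39, 625]);
translate([0, 712, 0]) rotate([0, atan2(175, 600), 0]) cube([40, 39, 625]);
translate([443, 712, 0]) mirror([1, 0, 0]) rotate([0, atan2(175, 600), 0]) cube([40, 39, 625]);


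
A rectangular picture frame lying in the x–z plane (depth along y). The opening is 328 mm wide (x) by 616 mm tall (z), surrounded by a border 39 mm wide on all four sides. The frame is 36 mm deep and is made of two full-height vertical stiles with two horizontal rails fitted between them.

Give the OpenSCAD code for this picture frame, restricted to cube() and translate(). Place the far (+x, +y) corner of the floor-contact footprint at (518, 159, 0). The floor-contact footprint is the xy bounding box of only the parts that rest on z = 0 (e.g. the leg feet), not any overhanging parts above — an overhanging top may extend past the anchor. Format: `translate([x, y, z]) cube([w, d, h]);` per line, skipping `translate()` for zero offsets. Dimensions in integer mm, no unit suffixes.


translate([112, 123, 0]) cube([39, 36, 694]);
translate([479, 123, 0]) cube([39, 36, 694]);
translate([151, 123, 0]) cube([328, 36, 39]);
translate([151, 123, 655]) cube([328, 36, 39]);


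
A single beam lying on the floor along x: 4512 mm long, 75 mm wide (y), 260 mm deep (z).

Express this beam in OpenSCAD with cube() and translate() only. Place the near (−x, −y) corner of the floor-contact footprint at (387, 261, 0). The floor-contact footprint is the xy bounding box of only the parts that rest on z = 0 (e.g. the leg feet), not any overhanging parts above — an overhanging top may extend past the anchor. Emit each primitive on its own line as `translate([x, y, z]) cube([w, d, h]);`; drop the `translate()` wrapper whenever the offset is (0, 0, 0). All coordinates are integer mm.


translate([387, 261, 0]) cube([4512, 75, 260]);


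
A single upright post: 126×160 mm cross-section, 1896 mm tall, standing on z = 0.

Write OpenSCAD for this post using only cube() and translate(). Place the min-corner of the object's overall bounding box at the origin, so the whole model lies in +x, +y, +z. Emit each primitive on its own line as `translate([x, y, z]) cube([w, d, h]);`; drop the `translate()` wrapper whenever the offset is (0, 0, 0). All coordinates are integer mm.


cube([126, 160, 1896]);


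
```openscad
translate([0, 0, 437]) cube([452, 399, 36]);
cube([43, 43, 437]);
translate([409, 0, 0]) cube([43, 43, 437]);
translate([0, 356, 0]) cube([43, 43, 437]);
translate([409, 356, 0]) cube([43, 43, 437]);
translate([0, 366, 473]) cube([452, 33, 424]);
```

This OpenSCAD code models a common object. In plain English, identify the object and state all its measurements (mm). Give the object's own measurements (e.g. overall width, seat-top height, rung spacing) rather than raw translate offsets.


A chair. The seat is a 452×399×36 mm slab with its top at z = 473 mm, on four 43×43 mm corner legs (flush with the seat edges, standing on z = 0). A flat backrest 33 mm thick, 424 mm tall, spans the full seat width and rises from the seat top along its +y edge, rear face flush with the rear of the seat.


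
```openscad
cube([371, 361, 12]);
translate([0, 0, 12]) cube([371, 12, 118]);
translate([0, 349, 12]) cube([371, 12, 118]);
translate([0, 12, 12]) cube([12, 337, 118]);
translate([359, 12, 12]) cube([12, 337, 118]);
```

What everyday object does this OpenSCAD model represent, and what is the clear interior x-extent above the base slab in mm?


An open box. The internal width is 347 mm.

A 371×361 base slab with four walls standing on it — an open box. The base is 371 mm wide and the walls are 12 mm thick, so the internal width is 371 − 2 × 12 = 347 mm.


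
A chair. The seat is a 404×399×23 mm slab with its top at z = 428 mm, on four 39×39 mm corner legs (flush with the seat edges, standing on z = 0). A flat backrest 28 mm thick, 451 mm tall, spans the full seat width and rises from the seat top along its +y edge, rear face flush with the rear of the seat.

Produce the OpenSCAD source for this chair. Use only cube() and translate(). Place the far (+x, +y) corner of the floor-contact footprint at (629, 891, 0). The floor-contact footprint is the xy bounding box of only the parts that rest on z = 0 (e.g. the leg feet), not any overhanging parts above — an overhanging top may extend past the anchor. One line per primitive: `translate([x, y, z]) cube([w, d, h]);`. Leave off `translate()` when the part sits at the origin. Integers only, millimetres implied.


translate([225, 492, 405]) cube([404, 399, 23]);
translate([225, 492, 0]) cube([39, 39, 405]);
translate([590, 492, 0]) cube([39, 39, 405]);
translate([225, 852, 0]) cube([39, 39, 405]);
translate([590, 852, 0]) cube([39, 39, 405]);
translate([225, 863, 428]) cube([404, 28, 451]);


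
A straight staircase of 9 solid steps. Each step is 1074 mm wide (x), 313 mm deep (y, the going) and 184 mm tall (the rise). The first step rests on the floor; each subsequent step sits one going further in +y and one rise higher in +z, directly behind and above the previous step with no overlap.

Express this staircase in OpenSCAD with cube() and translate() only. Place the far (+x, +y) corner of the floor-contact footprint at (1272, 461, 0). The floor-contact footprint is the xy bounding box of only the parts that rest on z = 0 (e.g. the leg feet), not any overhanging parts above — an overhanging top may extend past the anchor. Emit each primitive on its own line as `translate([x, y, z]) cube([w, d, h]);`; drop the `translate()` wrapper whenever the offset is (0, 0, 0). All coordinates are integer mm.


translate([198, 148, 0]) cube([1074, 313, 184]);
translate([198, 461, 184]) cube([1074, 313, 184]);
translate([198, 774, 368]) cube([1074, 313, 184]);
translate([198, 1087, 552]) cube([1074, 313, 184]);
translate([198, 1400, 736]) cube([1074, 313, 184]);
translate([198, 1713, 920]) cube([1074, 313, 184]);
translate([198, 2026, 1104]) cube([1074, 313, 184]);
translate([198, 2339, 1288]) cube([1074, 313, 184]);
translate([198, 2652, 1472]) cube([1074, 313, 184]);


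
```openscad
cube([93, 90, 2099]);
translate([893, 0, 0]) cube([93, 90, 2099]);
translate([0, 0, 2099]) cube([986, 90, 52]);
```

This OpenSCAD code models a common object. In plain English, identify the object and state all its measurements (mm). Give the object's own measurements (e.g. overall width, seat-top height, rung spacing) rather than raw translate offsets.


A door frame. The clear opening is 800 mm wide and 2099 mm high. Two 93 mm wide jambs, 90 mm deep, stand either side of the opening from the floor to the top of the opening. A 52 mm thick head sits across the top of both jambs, spanning the full outside width of the frame.


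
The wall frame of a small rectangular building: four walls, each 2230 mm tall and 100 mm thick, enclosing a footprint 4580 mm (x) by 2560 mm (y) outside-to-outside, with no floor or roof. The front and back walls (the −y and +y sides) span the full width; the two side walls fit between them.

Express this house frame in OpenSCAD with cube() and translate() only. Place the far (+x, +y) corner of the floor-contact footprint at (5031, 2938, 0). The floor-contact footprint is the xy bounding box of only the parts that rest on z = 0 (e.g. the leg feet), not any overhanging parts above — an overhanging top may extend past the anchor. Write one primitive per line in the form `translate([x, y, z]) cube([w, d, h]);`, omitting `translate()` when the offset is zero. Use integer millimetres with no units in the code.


translate([451, 378, 0]) cube([4580, 100, 2230]);
translate([451, 2838, 0]) cube([4580, 100, 2230]);
translate([451, 478, 0]) cube([100, 2360, 2230]);
translate([4931, 478, 0]) cube([100, 2360, 2230]);


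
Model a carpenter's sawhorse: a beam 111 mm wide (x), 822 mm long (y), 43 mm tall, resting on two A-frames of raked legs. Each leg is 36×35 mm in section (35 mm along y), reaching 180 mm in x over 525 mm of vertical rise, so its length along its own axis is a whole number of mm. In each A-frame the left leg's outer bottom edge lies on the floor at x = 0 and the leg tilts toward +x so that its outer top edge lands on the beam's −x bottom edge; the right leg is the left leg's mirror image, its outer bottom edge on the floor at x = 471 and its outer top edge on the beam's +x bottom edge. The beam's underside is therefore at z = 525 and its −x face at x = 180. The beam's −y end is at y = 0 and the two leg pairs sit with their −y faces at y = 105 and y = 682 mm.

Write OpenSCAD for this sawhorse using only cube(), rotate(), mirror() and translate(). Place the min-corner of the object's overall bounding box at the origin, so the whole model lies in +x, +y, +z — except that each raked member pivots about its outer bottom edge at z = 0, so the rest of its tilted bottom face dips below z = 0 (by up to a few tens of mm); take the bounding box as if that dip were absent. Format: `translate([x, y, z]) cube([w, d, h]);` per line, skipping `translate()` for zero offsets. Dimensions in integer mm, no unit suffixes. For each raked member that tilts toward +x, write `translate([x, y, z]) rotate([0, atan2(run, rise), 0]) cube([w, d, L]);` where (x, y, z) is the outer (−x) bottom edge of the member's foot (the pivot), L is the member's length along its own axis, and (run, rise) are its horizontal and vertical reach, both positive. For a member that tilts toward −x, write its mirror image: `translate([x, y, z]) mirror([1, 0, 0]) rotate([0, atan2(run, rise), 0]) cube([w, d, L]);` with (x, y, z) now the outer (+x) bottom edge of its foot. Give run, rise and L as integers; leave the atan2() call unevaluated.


// leg length = √(180² + 525²) = 555
// right-leg outer foot x = 2·180 + 111 = 471
// beam min-corner = (180, 0, 525)
translate([180, 0, 525]) cube([111, 822, 43]);
translate([0, 105, 0]) rotate([0, atan2(180, 525), 0]) cube([36, 35, 555]);
translate([471, 105, 0]) mirror([1, 0, 0]) rotate([0, atan2(180, 525), 0]) cube([36, 35, 555]);
translate([0, 682, 0]) rotate([0, atan2(180, 525), 0]) cube([36, 35, 555]);
translate([471, 682, 0]) mirror([1, 0, 0]) rotate([0, atan2(180, 525), 0]) cube([36, 35, 555]);


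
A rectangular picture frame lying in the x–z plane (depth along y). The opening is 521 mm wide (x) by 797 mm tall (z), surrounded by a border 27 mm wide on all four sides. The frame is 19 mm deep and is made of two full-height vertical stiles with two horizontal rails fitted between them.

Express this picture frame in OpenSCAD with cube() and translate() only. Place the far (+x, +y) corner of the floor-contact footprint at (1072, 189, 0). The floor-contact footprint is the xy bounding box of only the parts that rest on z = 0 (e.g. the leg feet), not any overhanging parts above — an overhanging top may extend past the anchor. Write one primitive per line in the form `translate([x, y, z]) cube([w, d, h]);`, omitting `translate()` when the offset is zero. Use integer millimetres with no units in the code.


translate([497, 170, 0]) cube([27, 19, 851]);
translate([1045, 170, 0]) cube([27, 19, 851]);
translate([524, 170, 0]) cube([521, 19, 27]);
translate([524, 170, 824]) cube([521, 19, 27]);


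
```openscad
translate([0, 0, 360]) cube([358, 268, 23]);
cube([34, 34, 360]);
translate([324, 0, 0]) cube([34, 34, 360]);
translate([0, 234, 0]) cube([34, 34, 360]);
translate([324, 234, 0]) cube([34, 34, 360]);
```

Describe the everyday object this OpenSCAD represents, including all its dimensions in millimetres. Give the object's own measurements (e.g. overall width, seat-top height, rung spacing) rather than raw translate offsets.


A simple wooden stool: a rectangular seat 358 mm (x) by 268 mm (y), 23 mm thick, top face at z = 383 mm, on four square legs, each 34×34 mm in cross-section. The legs rest on z = 0, each flush with a corner of the seat.


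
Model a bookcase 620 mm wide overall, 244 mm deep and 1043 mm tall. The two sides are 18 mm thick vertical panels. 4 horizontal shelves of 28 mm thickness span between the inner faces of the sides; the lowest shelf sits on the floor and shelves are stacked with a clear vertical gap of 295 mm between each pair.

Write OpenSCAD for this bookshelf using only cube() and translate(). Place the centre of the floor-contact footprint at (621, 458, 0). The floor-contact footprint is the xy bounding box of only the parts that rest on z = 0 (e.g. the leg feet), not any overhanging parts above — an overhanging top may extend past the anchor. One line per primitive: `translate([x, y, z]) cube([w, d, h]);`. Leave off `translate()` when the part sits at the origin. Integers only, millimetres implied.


translate([311, 336, 0]) cube([18, 244, 1043]);
translate([913, 336, 0]) cube([18, 244, 1043]);
translate([329, 336, 0]) cube([584, 244, 28]);
translate([329, 336, 323]) cube([584, 244, 28]);
translate([329, 336, 646]) cube([584, 244, 28]);
translate([329, 336, 969]) cube([584, 244, 28]);
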